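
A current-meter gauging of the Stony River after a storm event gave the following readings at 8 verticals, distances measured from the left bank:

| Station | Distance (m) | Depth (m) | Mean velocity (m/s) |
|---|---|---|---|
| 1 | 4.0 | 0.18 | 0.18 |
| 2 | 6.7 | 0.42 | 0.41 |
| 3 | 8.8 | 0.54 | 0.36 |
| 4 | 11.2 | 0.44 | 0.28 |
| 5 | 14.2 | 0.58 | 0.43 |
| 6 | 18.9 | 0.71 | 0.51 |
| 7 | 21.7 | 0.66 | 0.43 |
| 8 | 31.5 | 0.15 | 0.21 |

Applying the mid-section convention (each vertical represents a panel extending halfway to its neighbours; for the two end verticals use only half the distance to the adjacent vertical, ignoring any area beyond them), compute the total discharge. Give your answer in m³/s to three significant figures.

5.49 m³/s

w_1 = (6.7 − 4.0)/2 = 1.35 m; q_1 = 0.18 × 0.18 × 1.35 = 0.04374 m³/s
w_2 = (8.8 − 4.0)/2 = 2.4 m; q_2 = 0.41 × 0.42 × 2.4 = 0.4133 m³/s
w_3 = (11.2 − 6.7)/2 = 2.25 m; q_3 = 0.36 × 0.54 × 2.25 = 0.4374 m³/s
w_4 = (14.2 − 8.8)/2 = 2.7 m; q_4 = 0.28 × 0.44 × 2.7 = 0.3326 m³/s
w_5 = (18.9 − 11.2)/2 = 3.85 m; q_5 = 0.43 × 0.58 × 3.85 = 0.9602 m³/s
w_6 = (21.7 − 14.2)/2 = 3.75 m; q_6 = 0.51 × 0.71 × 3.75 = 1.358 m³/s
w_7 = (31.5 − 18.9)/2 = 6.3 m; q_7 = 0.43 × 0.66 × 6.3 = 1.788 m³/s
w_8 = (31.5 − 21.7)/2 = 4.9 m; q_8 = 0.21 × 0.15 × 4.9 = 0.1544 m³/s
Q = Σ qᵢ = 5.487 m³/s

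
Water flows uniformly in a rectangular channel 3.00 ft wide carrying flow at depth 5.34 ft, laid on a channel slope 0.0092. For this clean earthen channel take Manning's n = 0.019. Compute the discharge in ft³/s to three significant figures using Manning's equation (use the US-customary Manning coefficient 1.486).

A = b·y = 3.00 × 5.34 = 16.02 ft²
P = b + 2y = 3.00 + 2×5.34 = 13.68 ft
R = A/P = 16.02/13.68 = 1.171 ft
Q = (1.486/n)·A·R^(2/3)·S^(1/2) = (1.486/0.019) × 16.02 × 1.171^(2/3) × 0.0092^(1/2) = 133.5 ft³/s

134 ft³/s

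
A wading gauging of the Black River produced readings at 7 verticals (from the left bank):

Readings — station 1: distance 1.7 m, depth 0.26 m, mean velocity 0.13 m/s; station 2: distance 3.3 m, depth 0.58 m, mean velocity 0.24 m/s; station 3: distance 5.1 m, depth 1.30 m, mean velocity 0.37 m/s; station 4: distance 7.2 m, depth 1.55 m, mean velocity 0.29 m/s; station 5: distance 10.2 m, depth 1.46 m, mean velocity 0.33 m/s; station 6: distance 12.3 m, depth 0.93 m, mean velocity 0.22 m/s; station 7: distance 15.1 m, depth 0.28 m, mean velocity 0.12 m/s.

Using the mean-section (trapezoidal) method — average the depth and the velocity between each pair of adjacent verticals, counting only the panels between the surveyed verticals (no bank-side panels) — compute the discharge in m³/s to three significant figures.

4.01 m³/s

Panel 1-2: Δb = 1.6 m, d̄ = (0.26+0.58)/2 = 0.42, v̄ = (0.13+0.24)/2 = 0.185 → q = 1.6×0.42×0.185 = 0.1243 m³/s
Panel 2-3: Δb = 1.8 m, d̄ = (0.58+1.30)/2 = 0.94, v̄ = (0.24+0.37)/2 = 0.305 → q = 1.8×0.94×0.305 = 0.5161 m³/s
Panel 3-4: Δb = 2.1 m, d̄ = (1.30+1.55)/2 = 1.425, v̄ = (0.37+0.29)/2 = 0.33 → q = 2.1×1.425×0.33 = 0.9875 m³/s
Panel 4-5: Δb = 3 m, d̄ = (1.55+1.46)/2 = 1.505, v̄ = (0.29+0.33)/2 = 0.31 → q = 3×1.505×0.31 = 1.400 m³/s
Panel 5-6: Δb = 2.1 m, d̄ = (1.46+0.93)/2 = 1.195, v̄ = (0.33+0.22)/2 = 0.275 → q = 2.1×1.195×0.275 = 0.6901 m³/s
Panel 6-7: Δb = 2.8 m, d̄ = (0.93+0.28)/2 = 0.605, v̄ = (0.22+0.12)/2 = 0.17 → q = 2.8×0.605×0.17 = 0.2880 m³/s
Q = Σ q = 4.006 m³/s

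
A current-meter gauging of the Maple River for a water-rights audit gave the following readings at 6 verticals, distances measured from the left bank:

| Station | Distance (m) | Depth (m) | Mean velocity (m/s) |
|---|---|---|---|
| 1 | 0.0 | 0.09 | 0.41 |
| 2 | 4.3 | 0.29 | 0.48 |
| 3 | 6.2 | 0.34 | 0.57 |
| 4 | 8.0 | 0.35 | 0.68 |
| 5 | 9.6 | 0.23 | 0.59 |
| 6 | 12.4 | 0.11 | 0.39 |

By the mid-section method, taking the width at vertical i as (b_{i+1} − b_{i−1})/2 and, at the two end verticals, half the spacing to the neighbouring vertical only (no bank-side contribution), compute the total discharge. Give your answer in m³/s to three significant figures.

w_1 = (4.3 − 0.0)/2 = 2.15 m; q_1 = 0.41 × 0.09 × 2.15 = 0.07934 m³/s
w_2 = (6.2 − 0.0)/2 = 3.1 m; q_2 = 0.48 × 0.29 × 3.1 = 0.4315 m³/s
w_3 = (8.0 − 4.3)/2 = 1.85 m; q_3 = 0.57 × 0.34 × 1.85 = 0.3585 m³/s
w_4 = (9.6 − 6.2)/2 = 1.7 m; q_4 = 0.68 × 0.35 × 1.7 = 0.4046 m³/s
w_5 = (12.4 − 8.0)/2 = 2.2 m; q_5 = 0.59 × 0.23 × 2.2 = 0.2985 m³/s
w_6 = (12.4 − 9.6)/2 = 1.4 m; q_6 = 0.39 × 0.11 × 1.4 = 0.06006 m³/s
Q = Σ qᵢ = 1.633 m³/s

1.63 m³/s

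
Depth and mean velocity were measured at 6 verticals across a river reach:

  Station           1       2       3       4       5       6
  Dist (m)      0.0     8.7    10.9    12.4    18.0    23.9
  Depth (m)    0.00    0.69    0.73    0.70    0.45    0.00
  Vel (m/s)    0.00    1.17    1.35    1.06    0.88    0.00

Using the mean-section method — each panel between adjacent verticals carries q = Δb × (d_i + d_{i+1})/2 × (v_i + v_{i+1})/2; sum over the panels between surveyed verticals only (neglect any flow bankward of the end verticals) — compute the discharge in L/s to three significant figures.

8720 L/s

Panel 1-2: Δb = 8.7 m, d̄ = (0.00+0.69)/2 = 0.345, v̄ = (0.00+1.17)/2 = 0.585 → q = 8.7×0.345×0.585 = 1.756 m³/s
Panel 2-3: Δb = 2.2 m, d̄ = (0.69+0.73)/2 = 0.71, v̄ = (1.17+1.35)/2 = 1.26 → q = 2.2×0.71×1.26 = 1.968 m³/s
Panel 3-4: Δb = 1.5 m, d̄ = (0.73+0.70)/2 = 0.715, v̄ = (1.35+1.06)/2 = 1.205 → q = 1.5×0.715×1.205 = 1.292 m³/s
Panel 4-5: Δb = 5.6 m, d̄ = (0.70+0.45)/2 = 0.575, v̄ = (1.06+0.88)/2 = 0.97 → q = 5.6×0.575×0.97 = 3.123 m³/s
Panel 5-6: Δb = 5.9 m, d̄ = (0.45+0.00)/2 = 0.225, v̄ = (0.88+0.00)/2 = 0.44 → q = 5.9×0.225×0.44 = 0.5841 m³/s
Q = Σ q = 8.724 m³/s
= 8.724 × 1000 = 8724 L/s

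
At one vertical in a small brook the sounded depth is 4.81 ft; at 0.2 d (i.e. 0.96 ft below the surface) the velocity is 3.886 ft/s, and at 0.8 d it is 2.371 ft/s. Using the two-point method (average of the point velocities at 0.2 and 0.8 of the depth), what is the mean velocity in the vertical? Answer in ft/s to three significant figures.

v̄ = (3.886 + 2.371) / 2 = 3.129 ft/s

3.13 ft/s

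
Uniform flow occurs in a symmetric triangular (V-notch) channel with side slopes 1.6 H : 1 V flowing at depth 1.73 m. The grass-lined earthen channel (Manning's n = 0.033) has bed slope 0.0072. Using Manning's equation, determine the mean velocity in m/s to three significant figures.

2.09 m/s

A = z·y² = 1.6×1.73² = 4.789 m²
P = 2y√(1+z²) = 2×1.73×√(1+1.6²) = 6.528 m
R = A/P = 4.789/6.528 = 0.7335 m
Q = (1/n)·A·R^(2/3)·S^(1/2) = (1/0.033) × 4.789 × 0.7335^(2/3) × 0.0072^(1/2) = 10.01 m³/s
V = Q/A = 10.01/4.789 = 2.091 m/s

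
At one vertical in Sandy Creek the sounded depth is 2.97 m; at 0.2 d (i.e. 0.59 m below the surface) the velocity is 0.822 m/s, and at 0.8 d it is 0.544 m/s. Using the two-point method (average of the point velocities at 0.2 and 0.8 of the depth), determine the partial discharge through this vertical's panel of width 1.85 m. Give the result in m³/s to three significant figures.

3.75 m³/s

v̄ = (0.822 + 0.544) / 2 = 0.6830 m/s
q = v̄ × d × w = 0.6830 × 2.97 × 1.85 = 3.753 m³/s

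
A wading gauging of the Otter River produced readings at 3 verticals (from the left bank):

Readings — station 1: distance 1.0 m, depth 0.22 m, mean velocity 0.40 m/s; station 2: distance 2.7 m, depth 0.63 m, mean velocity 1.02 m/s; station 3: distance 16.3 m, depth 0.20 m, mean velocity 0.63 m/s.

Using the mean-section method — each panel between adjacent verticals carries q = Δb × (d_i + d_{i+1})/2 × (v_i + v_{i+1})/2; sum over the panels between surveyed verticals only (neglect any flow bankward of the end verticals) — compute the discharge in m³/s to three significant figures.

Panel 1-2: Δb = 1.7 m, d̄ = (0.22+0.63)/2 = 0.425, v̄ = (0.40+1.02)/2 = 0.71 → q = 1.7×0.425×0.71 = 0.5130 m³/s
Panel 2-3: Δb = 13.6 m, d̄ = (0.63+0.20)/2 = 0.415, v̄ = (1.02+0.63)/2 = 0.825 → q = 13.6×0.415×0.825 = 4.656 m³/s
Q = Σ q = 5.169 m³/s

5.17 m³/s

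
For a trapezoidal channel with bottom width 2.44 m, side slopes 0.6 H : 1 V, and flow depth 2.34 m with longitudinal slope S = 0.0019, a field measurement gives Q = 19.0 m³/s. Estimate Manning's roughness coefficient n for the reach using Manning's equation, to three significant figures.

0.0225

A = (b + z·y)·y = (2.44 + 0.6×2.34)×2.34 = 8.995 m²
P = b + 2y√(1+z²) = 2.44 + 2×2.34×√(1+0.6²) = 7.898 m
R = A/P = 8.995/7.898 = 1.139 m
n = (1/Q)·A·R^(2/3)·S^(1/2) = (1/19.0) × 8.995 × 1.091 × 0.04359 = 0.02251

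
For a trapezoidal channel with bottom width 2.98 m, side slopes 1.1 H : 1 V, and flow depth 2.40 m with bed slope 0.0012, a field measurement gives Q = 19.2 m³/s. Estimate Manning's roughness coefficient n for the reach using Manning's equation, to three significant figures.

A = (b + z·y)·y = (2.98 + 1.1×2.40)×2.40 = 13.49 m²
P = b + 2y√(1+z²) = 2.98 + 2×2.40×√(1+1.1²) = 10.12 m
R = A/P = 13.49/10.12 = 1.333 m
n = (1/Q)·A·R^(2/3)·S^(1/2) = (1/19.2) × 13.49 × 1.211 × 0.03464 = 0.02948

0.0295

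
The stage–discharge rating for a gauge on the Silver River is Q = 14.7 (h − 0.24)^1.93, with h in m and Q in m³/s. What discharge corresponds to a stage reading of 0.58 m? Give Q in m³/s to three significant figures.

Q = 14.7 × (0.58 − 0.24)^1.93 = 14.7 × 0.34^1.93 = 1.833 m³/s

1.83 m³/s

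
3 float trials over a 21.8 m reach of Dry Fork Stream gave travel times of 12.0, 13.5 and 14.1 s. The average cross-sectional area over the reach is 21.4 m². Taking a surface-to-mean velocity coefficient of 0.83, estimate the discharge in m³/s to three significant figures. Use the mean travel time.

29.3 m³/s

t̄ = (12.0 + 13.5 + 14.1) / 3 = 13.2 s
v_surface = L / t̄ = 21.8 / 13.2 = 1.652 m/s
v_mean = 0.83 × 1.652 = 1.371 m/s
Q = A × v_mean = 21.4 × 1.371 = 29.33 m³/s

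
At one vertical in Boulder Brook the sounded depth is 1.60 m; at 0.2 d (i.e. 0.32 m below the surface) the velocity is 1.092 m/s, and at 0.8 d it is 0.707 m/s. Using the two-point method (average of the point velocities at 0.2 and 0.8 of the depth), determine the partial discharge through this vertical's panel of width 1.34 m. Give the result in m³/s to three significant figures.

v̄ = (1.092 + 0.707) / 2 = 0.8995 m/s
q = v̄ × d × w = 0.8995 × 1.60 × 1.34 = 1.929 m³/s

1.93 m³/s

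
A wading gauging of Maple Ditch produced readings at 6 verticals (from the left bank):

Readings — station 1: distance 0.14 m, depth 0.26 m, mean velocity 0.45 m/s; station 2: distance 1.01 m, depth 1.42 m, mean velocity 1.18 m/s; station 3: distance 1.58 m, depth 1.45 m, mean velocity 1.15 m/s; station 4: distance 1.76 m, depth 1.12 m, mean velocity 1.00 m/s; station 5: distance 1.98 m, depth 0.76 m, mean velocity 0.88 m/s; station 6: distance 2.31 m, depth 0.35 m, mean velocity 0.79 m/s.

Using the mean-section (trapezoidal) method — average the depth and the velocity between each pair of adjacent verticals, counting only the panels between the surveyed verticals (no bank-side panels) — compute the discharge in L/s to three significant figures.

Panel 1-2: Δb = 0.87 m, d̄ = (0.26+1.42)/2 = 0.84, v̄ = (0.45+1.18)/2 = 0.815 → q = 0.87×0.84×0.815 = 0.5956 m³/s
Panel 2-3: Δb = 0.57 m, d̄ = (1.42+1.45)/2 = 1.435, v̄ = (1.18+1.15)/2 = 1.165 → q = 0.57×1.435×1.165 = 0.9529 m³/s
Panel 3-4: Δb = 0.18 m, d̄ = (1.45+1.12)/2 = 1.285, v̄ = (1.15+1.00)/2 = 1.075 → q = 0.18×1.285×1.075 = 0.2486 m³/s
Panel 4-5: Δb = 0.22 m, d̄ = (1.12+0.76)/2 = 0.94, v̄ = (1.00+0.88)/2 = 0.94 → q = 0.22×0.94×0.94 = 0.1944 m³/s
Panel 5-6: Δb = 0.33 m, d̄ = (0.76+0.35)/2 = 0.555, v̄ = (0.88+0.79)/2 = 0.835 → q = 0.33×0.555×0.835 = 0.1529 m³/s
Q = Σ q = 2.144 m³/s
= 2.144 × 1000 = 2144 L/s

2140 L/s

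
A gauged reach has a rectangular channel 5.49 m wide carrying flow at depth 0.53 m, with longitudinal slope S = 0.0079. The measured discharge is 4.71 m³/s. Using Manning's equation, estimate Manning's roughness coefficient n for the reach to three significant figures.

0.0320

A = b·y = 5.49 × 0.53 = 2.910 m²
P = b + 2y = 5.49 + 2×0.53 = 6.550 m
R = A/P = 2.910/6.550 = 0.4442 m
n = (1/Q)·A·R^(2/3)·S^(1/2) = (1/4.71) × 2.910 × 0.5822 × 0.08888 = 0.03197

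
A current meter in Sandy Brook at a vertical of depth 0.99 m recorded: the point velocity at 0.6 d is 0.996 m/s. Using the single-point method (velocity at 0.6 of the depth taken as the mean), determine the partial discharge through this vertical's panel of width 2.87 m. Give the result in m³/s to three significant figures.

2.83 m³/s

v̄ = v₀.₆ = 0.996 m/s
q = v̄ × d × w = 0.9960 × 0.99 × 2.87 = 2.830 m³/s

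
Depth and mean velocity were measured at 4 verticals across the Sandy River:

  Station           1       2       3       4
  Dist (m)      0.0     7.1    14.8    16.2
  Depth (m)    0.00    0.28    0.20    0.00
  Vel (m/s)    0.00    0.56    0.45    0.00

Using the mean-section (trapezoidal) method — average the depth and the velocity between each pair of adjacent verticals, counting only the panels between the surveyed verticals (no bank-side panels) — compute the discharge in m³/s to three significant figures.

Panel 1-2: Δb = 7.1 m, d̄ = (0.00+0.28)/2 = 0.14, v̄ = (0.00+0.56)/2 = 0.28 → q = 7.1×0.14×0.28 = 0.2783 m³/s
Panel 2-3: Δb = 7.7 m, d̄ = (0.28+0.20)/2 = 0.24, v̄ = (0.56+0.45)/2 = 0.505 → q = 7.7×0.24×0.505 = 0.9332 m³/s
Panel 3-4: Δb = 1.4 m, d̄ = (0.20+0.00)/2 = 0.1, v̄ = (0.45+0.00)/2 = 0.225 → q = 1.4×0.1×0.225 = 0.03150 m³/s
Q = Σ q = 1.243 m³/s

1.24 m³/s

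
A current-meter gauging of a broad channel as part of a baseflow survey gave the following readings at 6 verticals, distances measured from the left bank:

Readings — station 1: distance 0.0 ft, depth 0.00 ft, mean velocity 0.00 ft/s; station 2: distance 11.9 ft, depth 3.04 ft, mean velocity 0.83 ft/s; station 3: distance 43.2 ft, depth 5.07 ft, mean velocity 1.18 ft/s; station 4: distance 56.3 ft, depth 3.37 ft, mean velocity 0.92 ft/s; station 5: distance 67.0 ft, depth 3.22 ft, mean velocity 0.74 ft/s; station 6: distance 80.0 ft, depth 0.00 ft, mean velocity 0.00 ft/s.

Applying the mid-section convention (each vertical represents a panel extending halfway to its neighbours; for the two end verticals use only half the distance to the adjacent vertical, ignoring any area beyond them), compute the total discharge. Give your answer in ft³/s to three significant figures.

252 ft³/s

w_2 = (43.2 − 0.0)/2 = 21.6 ft; q_2 = 0.83 × 3.04 × 21.6 = 54.50 ft³/s
w_3 = (56.3 − 11.9)/2 = 22.2 ft; q_3 = 1.18 × 5.07 × 22.2 = 132.8 ft³/s
w_4 = (67.0 − 43.2)/2 = 11.9 ft; q_4 = 0.92 × 3.37 × 11.9 = 36.89 ft³/s
w_5 = (80.0 − 56.3)/2 = 11.85 ft; q_5 = 0.74 × 3.22 × 11.85 = 28.24 ft³/s
Stations 1, 6 contribute zero (depth or velocity is 0).
Q = Σ qᵢ = 252.4 ft³/s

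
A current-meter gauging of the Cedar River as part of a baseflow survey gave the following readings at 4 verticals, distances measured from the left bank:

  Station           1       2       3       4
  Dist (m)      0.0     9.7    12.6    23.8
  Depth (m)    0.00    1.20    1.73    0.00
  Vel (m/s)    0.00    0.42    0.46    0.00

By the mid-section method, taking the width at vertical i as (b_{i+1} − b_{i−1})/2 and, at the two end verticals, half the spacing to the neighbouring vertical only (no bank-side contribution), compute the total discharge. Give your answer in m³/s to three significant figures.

w_2 = (12.6 − 0.0)/2 = 6.3 m; q_2 = 0.42 × 1.20 × 6.3 = 3.175 m³/s
w_3 = (23.8 − 9.7)/2 = 7.05 m; q_3 = 0.46 × 1.73 × 7.05 = 5.610 m³/s
Stations 1, 4 contribute zero (depth or velocity is 0).
Q = Σ qᵢ = 8.786 m³/s

8.79 m³/s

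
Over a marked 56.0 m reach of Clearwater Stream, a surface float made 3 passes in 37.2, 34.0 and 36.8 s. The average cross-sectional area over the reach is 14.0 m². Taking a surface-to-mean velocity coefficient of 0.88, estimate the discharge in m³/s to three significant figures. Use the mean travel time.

t̄ = (37.2 + 34.0 + 36.8) / 3 = 36 s
v_surface = L / t̄ = 56.0 / 36 = 1.556 m/s
v_mean = 0.88 × 1.556 = 1.369 m/s
Q = A × v_mean = 14.0 × 1.369 = 19.16 m³/s

19.2 m³/s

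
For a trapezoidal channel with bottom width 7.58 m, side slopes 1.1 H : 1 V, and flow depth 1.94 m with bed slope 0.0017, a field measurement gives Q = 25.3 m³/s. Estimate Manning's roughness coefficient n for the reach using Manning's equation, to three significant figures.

0.0387

A = (b + z·y)·y = (7.58 + 1.1×1.94)×1.94 = 18.85 m²
P = b + 2y√(1+z²) = 7.58 + 2×1.94×√(1+1.1²) = 13.35 m
R = A/P = 18.85/13.35 = 1.412 m
n = (1/Q)·A·R^(2/3)·S^(1/2) = (1/25.3) × 18.85 × 1.259 × 0.04123 = 0.03865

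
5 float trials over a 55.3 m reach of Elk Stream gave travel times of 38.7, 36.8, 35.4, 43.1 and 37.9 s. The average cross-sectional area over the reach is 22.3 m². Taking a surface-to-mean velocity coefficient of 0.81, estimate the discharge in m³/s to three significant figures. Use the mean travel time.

t̄ = (38.7 + 36.8 + 35.4 + 43.1 + 37.9) / 5 = 38.38 s
v_surface = L / t̄ = 55.3 / 38.38 = 1.441 m/s
v_mean = 0.81 × 1.441 = 1.167 m/s
Q = A × v_mean = 22.3 × 1.167 = 26.03 m³/s

26.0 m³/s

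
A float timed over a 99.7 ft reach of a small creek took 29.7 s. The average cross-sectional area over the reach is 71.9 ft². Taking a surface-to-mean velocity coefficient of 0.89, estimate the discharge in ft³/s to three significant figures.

215 ft³/s

v_surface = L / t̄ = 99.7 / 29.7 = 3.357 ft/s
v_mean = 0.89 × 3.357 = 2.988 ft/s
Q = A × v_mean = 71.9 × 2.988 = 214.8 ft³/s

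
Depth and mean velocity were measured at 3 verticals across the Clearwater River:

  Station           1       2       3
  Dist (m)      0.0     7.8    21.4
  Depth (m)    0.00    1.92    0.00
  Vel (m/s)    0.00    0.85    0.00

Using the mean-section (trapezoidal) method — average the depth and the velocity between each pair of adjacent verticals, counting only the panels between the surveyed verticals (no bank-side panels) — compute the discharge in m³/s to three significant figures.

Panel 1-2: Δb = 7.8 m, d̄ = (0.00+1.92)/2 = 0.96, v̄ = (0.00+0.85)/2 = 0.425 → q = 7.8×0.96×0.425 = 3.182 m³/s
Panel 2-3: Δb = 13.6 m, d̄ = (1.92+0.00)/2 = 0.96, v̄ = (0.85+0.00)/2 = 0.425 → q = 13.6×0.96×0.425 = 5.549 m³/s
Q = Σ q = 8.731 m³/s

8.73 m³/s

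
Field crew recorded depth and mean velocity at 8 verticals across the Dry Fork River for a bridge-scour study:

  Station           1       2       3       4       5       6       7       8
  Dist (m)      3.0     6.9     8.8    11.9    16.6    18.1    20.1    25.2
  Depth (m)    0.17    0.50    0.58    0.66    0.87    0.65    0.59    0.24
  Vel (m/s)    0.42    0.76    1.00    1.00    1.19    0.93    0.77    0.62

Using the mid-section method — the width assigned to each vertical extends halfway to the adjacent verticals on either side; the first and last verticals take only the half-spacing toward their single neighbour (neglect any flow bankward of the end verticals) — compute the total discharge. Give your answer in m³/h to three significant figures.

w_1 = (6.9 − 3.0)/2 = 1.95 m; q_1 = 0.42 × 0.17 × 1.95 = 0.1392 m³/s
w_2 = (8.8 − 3.0)/2 = 2.9 m; q_2 = 0.76 × 0.50 × 2.9 = 1.102 m³/s
w_3 = (11.9 − 6.9)/2 = 2.5 m; q_3 = 1.00 × 0.58 × 2.5 = 1.450 m³/s
w_4 = (16.6 − 8.8)/2 = 3.9 m; q_4 = 1.00 × 0.66 × 3.9 = 2.574 m³/s
w_5 = (18.1 − 11.9)/2 = 3.1 m; q_5 = 1.19 × 0.87 × 3.1 = 3.209 m³/s
w_6 = (20.1 − 16.6)/2 = 1.75 m; q_6 = 0.93 × 0.65 × 1.75 = 1.058 m³/s
w_7 = (25.2 − 18.1)/2 = 3.55 m; q_7 = 0.77 × 0.59 × 3.55 = 1.613 m³/s
w_8 = (25.2 − 20.1)/2 = 2.55 m; q_8 = 0.62 × 0.24 × 2.55 = 0.3794 m³/s
Q = Σ qᵢ = 11.52 m³/s
= 11.52 × 3600 = 41490 m³/h

41500 m³/h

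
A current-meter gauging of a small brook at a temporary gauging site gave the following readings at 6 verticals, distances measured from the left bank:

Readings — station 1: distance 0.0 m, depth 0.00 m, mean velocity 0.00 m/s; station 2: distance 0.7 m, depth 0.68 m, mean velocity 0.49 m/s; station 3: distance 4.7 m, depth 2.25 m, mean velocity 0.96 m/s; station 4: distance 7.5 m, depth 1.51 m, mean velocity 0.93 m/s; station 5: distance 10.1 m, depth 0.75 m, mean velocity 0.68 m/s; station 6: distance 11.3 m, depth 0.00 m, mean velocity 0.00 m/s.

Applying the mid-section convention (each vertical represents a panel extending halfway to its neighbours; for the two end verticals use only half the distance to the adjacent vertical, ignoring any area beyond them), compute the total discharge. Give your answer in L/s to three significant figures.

12900 L/s

w_2 = (4.7 − 0.0)/2 = 2.35 m; q_2 = 0.49 × 0.68 × 2.35 = 0.7830 m³/s
w_3 = (7.5 − 0.7)/2 = 3.4 m; q_3 = 0.96 × 2.25 × 3.4 = 7.344 m³/s
w_4 = (10.1 − 4.7)/2 = 2.7 m; q_4 = 0.93 × 1.51 × 2.7 = 3.792 m³/s
w_5 = (11.3 − 7.5)/2 = 1.9 m; q_5 = 0.68 × 0.75 × 1.9 = 0.9690 m³/s
Stations 1, 6 contribute zero (depth or velocity is 0).
Q = Σ qᵢ = 12.89 m³/s
= 12.89 × 1000 = 12890 L/s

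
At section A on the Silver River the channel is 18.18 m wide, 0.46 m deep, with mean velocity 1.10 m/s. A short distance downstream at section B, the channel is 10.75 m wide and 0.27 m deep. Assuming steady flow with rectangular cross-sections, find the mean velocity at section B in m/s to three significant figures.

3.17 m/s

Q = A₁V₁ = (18.18×0.46) × 1.10 = 9.199 m³/s
A₂ = 10.75 × 0.27 = 2.903 m²
V₂ = Q/A₂ = 9.199/2.903 = 3.169 m/s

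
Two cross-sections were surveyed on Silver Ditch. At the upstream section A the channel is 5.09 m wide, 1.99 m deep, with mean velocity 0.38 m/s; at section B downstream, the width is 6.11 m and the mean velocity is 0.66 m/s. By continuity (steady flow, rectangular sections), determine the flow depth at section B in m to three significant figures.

0.954 m

Q = A₁V₁ = (5.09×1.99) × 0.38 = 3.849 m³/s
d₂ = Q/(b₂ V₂) = 3.849/(6.11×0.66) = 0.9545 m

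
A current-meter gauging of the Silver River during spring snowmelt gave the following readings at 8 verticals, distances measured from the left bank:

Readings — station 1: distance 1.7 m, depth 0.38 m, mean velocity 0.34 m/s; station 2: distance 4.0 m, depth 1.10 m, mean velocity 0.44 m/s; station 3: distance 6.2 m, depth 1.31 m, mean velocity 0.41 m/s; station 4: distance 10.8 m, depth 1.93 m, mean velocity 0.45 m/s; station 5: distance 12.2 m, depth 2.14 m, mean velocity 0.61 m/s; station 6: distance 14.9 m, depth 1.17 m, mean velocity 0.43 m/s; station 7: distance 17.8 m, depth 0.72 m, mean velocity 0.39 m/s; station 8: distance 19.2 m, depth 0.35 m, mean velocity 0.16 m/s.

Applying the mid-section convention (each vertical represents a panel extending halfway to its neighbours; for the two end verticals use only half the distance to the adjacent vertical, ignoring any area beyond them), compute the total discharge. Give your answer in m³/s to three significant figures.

10.4 m³/s

w_1 = (4.0 − 1.7)/2 = 1.15 m; q_1 = 0.34 × 0.38 × 1.15 = 0.1486 m³/s
w_2 = (6.2 − 1.7)/2 = 2.25 m; q_2 = 0.44 × 1.10 × 2.25 = 1.089 m³/s
w_3 = (10.8 − 4.0)/2 = 3.4 m; q_3 = 0.41 × 1.31 × 3.4 = 1.826 m³/s
w_4 = (12.2 − 6.2)/2 = 3 m; q_4 = 0.45 × 1.93 × 3 = 2.606 m³/s
w_5 = (14.9 − 10.8)/2 = 2.05 m; q_5 = 0.61 × 2.14 × 2.05 = 2.676 m³/s
w_6 = (17.8 − 12.2)/2 = 2.8 m; q_6 = 0.43 × 1.17 × 2.8 = 1.409 m³/s
w_7 = (19.2 − 14.9)/2 = 2.15 m; q_7 = 0.39 × 0.72 × 2.15 = 0.6037 m³/s
w_8 = (19.2 − 17.8)/2 = 0.7 m; q_8 = 0.16 × 0.35 × 0.7 = 0.03920 m³/s
Q = Σ qᵢ = 10.40 m³/s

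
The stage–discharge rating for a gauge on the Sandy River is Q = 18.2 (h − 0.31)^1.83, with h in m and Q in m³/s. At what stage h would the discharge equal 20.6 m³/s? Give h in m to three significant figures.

h − h₀ = (Q/C)^(1/b) = (20.6/18.2)^(1/1.83) = 1.070 m
h = 0.31 + 1.070 = 1.380 m

1.38 m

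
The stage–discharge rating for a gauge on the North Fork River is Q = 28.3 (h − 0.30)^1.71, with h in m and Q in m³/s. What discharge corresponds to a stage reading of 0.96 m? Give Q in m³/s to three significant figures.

Q = 28.3 × (0.96 − 0.30)^1.71 = 28.3 × 0.66^1.71 = 13.91 m³/s

13.9 m³/s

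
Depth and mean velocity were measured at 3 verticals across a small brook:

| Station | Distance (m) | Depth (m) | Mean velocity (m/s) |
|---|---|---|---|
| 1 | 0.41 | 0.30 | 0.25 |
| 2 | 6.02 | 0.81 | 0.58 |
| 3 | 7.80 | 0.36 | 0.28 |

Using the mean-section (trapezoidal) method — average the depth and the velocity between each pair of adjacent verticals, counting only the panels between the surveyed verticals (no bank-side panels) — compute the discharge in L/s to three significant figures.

1740 L/s

Panel 1-2: Δb = 5.61 m, d̄ = (0.30+0.81)/2 = 0.555, v̄ = (0.25+0.58)/2 = 0.415 → q = 5.61×0.555×0.415 = 1.292 m³/s
Panel 2-3: Δb = 1.78 m, d̄ = (0.81+0.36)/2 = 0.585, v̄ = (0.58+0.28)/2 = 0.43 → q = 1.78×0.585×0.43 = 0.4478 m³/s
Q = Σ q = 1.740 m³/s
= 1.740 × 1000 = 1740 L/s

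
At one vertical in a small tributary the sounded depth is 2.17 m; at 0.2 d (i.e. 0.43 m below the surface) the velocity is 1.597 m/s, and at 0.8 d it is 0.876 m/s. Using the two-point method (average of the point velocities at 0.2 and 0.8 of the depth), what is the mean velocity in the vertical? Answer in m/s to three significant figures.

1.24 m/s

v̄ = (1.597 + 0.876) / 2 = 1.237 m/s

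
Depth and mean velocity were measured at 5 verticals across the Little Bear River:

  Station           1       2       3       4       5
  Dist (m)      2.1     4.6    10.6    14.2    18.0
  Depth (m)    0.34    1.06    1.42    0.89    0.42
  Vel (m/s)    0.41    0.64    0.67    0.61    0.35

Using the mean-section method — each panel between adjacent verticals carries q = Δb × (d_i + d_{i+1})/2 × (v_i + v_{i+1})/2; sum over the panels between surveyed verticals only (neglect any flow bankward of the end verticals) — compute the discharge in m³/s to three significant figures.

9.65 m³/s

Panel 1-2: Δb = 2.5 m, d̄ = (0.34+1.06)/2 = 0.7, v̄ = (0.41+0.64)/2 = 0.525 → q = 2.5×0.7×0.525 = 0.9188 m³/s
Panel 2-3: Δb = 6 m, d̄ = (1.06+1.42)/2 = 1.24, v̄ = (0.64+0.67)/2 = 0.655 → q = 6×1.24×0.655 = 4.873 m³/s
Panel 3-4: Δb = 3.6 m, d̄ = (1.42+0.89)/2 = 1.155, v̄ = (0.67+0.61)/2 = 0.64 → q = 3.6×1.155×0.64 = 2.661 m³/s
Panel 4-5: Δb = 3.8 m, d̄ = (0.89+0.42)/2 = 0.655, v̄ = (0.61+0.35)/2 = 0.48 → q = 3.8×0.655×0.48 = 1.195 m³/s
Q = Σ q = 9.648 m³/s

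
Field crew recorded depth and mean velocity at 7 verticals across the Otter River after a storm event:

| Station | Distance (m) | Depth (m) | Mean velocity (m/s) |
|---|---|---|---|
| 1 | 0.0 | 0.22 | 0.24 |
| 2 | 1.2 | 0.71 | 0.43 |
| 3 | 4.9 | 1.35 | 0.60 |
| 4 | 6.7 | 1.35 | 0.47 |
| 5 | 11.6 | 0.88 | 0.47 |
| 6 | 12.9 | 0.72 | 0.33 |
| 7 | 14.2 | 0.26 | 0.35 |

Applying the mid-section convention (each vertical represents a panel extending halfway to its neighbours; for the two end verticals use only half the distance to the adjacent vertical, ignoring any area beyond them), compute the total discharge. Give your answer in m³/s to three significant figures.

w_1 = (1.2 − 0.0)/2 = 0.6 m; q_1 = 0.24 × 0.22 × 0.6 = 0.03168 m³/s
w_2 = (4.9 − 0.0)/2 = 2.45 m; q_2 = 0.43 × 0.71 × 2.45 = 0.7480 m³/s
w_3 = (6.7 − 1.2)/2 = 2.75 m; q_3 = 0.60 × 1.35 × 2.75 = 2.228 m³/s
w_4 = (11.6 − 4.9)/2 = 3.35 m; q_4 = 0.47 × 1.35 × 3.35 = 2.126 m³/s
w_5 = (12.9 − 6.7)/2 = 3.1 m; q_5 = 0.47 × 0.88 × 3.1 = 1.282 m³/s
w_6 = (14.2 − 11.6)/2 = 1.3 m; q_6 = 0.33 × 0.72 × 1.3 = 0.3089 m³/s
w_7 = (14.2 − 12.9)/2 = 0.65 m; q_7 = 0.35 × 0.26 × 0.65 = 0.05915 m³/s
Q = Σ qᵢ = 6.783 m³/s

6.78 m³/s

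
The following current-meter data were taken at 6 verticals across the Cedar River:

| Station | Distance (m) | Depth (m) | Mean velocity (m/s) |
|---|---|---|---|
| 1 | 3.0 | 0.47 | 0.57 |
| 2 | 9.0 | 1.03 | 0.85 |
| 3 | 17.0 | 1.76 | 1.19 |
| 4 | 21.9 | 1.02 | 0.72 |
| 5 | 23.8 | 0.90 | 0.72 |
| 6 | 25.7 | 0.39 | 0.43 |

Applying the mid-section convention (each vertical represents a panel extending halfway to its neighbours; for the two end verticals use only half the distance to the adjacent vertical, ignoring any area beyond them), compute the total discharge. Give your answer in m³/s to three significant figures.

24.3 m³/s

w_1 = (9.0 − 3.0)/2 = 3 m; q_1 = 0.57 × 0.47 × 3 = 0.8037 m³/s
w_2 = (17.0 − 3.0)/2 = 7 m; q_2 = 0.85 × 1.03 × 7 = 6.129 m³/s
w_3 = (21.9 − 9.0)/2 = 6.45 m; q_3 = 1.19 × 1.76 × 6.45 = 13.51 m³/s
w_4 = (23.8 − 17.0)/2 = 3.4 m; q_4 = 0.72 × 1.02 × 3.4 = 2.497 m³/s
w_5 = (25.7 − 21.9)/2 = 1.9 m; q_5 = 0.72 × 0.90 × 1.9 = 1.231 m³/s
w_6 = (25.7 − 23.8)/2 = 0.95 m; q_6 = 0.43 × 0.39 × 0.95 = 0.1593 m³/s
Q = Σ qᵢ = 24.33 m³/s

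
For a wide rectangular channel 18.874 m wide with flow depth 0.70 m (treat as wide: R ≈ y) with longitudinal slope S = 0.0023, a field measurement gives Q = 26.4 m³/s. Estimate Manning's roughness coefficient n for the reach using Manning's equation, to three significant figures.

0.0189

A = b·y = 18.874 × 0.70 = 13.21 m²
Wide channel: R ≈ y = 0.70 m
n = (1/Q)·A·R^(2/3)·S^(1/2) = (1/26.4) × 13.21 × 0.7884 × 0.04796 = 0.01892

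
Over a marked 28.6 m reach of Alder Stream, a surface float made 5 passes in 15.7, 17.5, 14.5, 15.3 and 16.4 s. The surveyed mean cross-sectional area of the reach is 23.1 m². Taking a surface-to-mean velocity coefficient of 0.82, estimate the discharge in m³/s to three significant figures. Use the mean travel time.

34.1 m³/s

t̄ = (15.7 + 17.5 + 14.5 + 15.3 + 16.4) / 5 = 15.88 s
v_surface = L / t̄ = 28.6 / 15.88 = 1.801 m/s
v_mean = 0.82 × 1.801 = 1.477 m/s
Q = A × v_mean = 23.1 × 1.477 = 34.11 m³/s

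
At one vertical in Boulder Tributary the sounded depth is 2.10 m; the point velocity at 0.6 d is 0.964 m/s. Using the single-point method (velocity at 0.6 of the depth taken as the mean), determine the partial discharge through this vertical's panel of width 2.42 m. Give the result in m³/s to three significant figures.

v̄ = v₀.₆ = 0.964 m/s
q = v̄ × d × w = 0.9640 × 2.10 × 2.42 = 4.899 m³/s

4.90 m³/s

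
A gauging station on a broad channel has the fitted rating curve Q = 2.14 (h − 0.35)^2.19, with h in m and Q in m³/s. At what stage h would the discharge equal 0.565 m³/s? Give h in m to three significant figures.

0.894 m

h − h₀ = (Q/C)^(1/b) = (0.565/2.14)^(1/2.19) = 0.5444 m
h = 0.35 + 0.5444 = 0.8944 m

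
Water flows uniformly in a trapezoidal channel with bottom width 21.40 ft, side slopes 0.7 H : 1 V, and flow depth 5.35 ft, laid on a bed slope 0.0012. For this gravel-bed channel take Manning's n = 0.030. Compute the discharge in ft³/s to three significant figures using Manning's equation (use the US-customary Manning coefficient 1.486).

572 ft³/s

A = (b + z·y)·y = (21.40 + 0.7×5.35)×5.35 = 134.5 ft²
P = b + 2y√(1+z²) = 21.40 + 2×5.35×√(1+0.7²) = 34.46 ft
R = A/P = 134.5/34.46 = 3.904 ft
Q = (1.486/n)·A·R^(2/3)·S^(1/2) = (1.486/0.030) × 134.5 × 3.904^(2/3) × 0.0012^(1/2) = 572.3 ft³/s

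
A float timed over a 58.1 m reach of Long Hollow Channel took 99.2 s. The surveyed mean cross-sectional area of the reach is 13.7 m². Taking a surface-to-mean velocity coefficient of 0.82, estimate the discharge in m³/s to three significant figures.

6.58 m³/s

v_surface = L / t̄ = 58.1 / 99.2 = 0.5857 m/s
v_mean = 0.82 × 0.5857 = 0.4803 m/s
Q = A × v_mean = 13.7 × 0.4803 = 6.580 m³/s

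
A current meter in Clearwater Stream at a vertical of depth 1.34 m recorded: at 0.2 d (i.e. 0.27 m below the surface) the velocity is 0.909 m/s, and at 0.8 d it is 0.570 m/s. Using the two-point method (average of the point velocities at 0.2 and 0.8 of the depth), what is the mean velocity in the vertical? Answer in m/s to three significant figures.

0.740 m/s

v̄ = (0.909 + 0.570) / 2 = 0.7395 m/s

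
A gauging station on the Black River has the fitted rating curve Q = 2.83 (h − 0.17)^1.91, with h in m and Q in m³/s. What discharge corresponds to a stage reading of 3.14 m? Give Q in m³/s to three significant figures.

22.6 m³/s

Q = 2.83 × (3.14 − 0.17)^1.91 = 2.83 × 2.97^1.91 = 22.63 m³/s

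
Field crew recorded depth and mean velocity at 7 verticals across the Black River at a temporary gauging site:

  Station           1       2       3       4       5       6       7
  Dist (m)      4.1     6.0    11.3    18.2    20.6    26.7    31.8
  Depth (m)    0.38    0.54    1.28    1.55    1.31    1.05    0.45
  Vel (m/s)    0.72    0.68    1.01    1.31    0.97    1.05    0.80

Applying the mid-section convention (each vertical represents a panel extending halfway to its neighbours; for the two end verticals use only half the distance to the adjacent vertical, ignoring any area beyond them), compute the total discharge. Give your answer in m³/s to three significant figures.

31.4 m³/s

w_1 = (6.0 − 4.1)/2 = 0.95 m; q_1 = 0.72 × 0.38 × 0.95 = 0.2599 m³/s
w_2 = (11.3 − 4.1)/2 = 3.6 m; q_2 = 0.68 × 0.54 × 3.6 = 1.322 m³/s
w_3 = (18.2 − 6.0)/2 = 6.1 m; q_3 = 1.01 × 1.28 × 6.1 = 7.886 m³/s
w_4 = (20.6 − 11.3)/2 = 4.65 m; q_4 = 1.31 × 1.55 × 4.65 = 9.442 m³/s
w_5 = (26.7 − 18.2)/2 = 4.25 m; q_5 = 0.97 × 1.31 × 4.25 = 5.400 m³/s
w_6 = (31.8 − 20.6)/2 = 5.6 m; q_6 = 1.05 × 1.05 × 5.6 = 6.174 m³/s
w_7 = (31.8 − 26.7)/2 = 2.55 m; q_7 = 0.80 × 0.45 × 2.55 = 0.9180 m³/s
Q = Σ qᵢ = 31.40 m³/s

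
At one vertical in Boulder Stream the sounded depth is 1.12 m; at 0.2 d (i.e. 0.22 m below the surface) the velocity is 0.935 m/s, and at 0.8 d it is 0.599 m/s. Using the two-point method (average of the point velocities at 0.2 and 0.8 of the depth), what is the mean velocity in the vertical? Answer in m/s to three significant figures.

0.767 m/s

v̄ = (0.935 + 0.599) / 2 = 0.7670 m/s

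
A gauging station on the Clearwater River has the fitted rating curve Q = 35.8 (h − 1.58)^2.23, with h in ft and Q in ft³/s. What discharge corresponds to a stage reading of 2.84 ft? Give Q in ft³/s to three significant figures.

Q = 35.8 × (2.84 − 1.58)^2.23 = 35.8 × 1.26^2.23 = 59.94 ft³/s

59.9 ft³/s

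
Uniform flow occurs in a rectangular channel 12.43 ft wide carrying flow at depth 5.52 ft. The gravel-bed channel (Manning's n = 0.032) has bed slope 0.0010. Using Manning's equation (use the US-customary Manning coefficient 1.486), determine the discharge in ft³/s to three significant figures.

206 ft³/s

A = b·y = 12.43 × 5.52 = 68.61 ft²
P = b + 2y = 12.43 + 2×5.52 = 23.47 ft
R = A/P = 68.61/23.47 = 2.923 ft
Q = (1.486/n)·A·R^(2/3)·S^(1/2) = (1.486/0.032) × 68.61 × 2.923^(2/3) × 0.0010^(1/2) = 206.0 ft³/s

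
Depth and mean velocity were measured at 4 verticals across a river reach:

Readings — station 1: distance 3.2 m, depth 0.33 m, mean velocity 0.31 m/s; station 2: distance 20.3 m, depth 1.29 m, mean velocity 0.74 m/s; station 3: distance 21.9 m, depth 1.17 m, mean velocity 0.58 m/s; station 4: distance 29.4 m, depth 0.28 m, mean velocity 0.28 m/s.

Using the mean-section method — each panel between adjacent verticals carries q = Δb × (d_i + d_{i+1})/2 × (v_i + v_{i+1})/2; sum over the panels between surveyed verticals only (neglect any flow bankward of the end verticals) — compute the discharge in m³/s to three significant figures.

Panel 1-2: Δb = 17.1 m, d̄ = (0.33+1.29)/2 = 0.81, v̄ = (0.31+0.74)/2 = 0.525 → q = 17.1×0.81×0.525 = 7.272 m³/s
Panel 2-3: Δb = 1.6 m, d̄ = (1.29+1.17)/2 = 1.23, v̄ = (0.74+0.58)/2 = 0.66 → q = 1.6×1.23×0.66 = 1.299 m³/s
Panel 3-4: Δb = 7.5 m, d̄ = (1.17+0.28)/2 = 0.725, v̄ = (0.58+0.28)/2 = 0.43 → q = 7.5×0.725×0.43 = 2.338 m³/s
Q = Σ q = 10.91 m³/s

10.9 m³/s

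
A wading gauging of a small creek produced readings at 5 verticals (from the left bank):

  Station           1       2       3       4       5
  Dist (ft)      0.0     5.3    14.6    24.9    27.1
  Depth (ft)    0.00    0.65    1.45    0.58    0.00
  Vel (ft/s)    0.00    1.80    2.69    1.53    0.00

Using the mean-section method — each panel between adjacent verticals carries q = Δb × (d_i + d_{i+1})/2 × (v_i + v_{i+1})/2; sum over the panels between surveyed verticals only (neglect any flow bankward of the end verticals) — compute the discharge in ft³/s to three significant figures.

Panel 1-2: Δb = 5.3 ft, d̄ = (0.00+0.65)/2 = 0.325, v̄ = (0.00+1.80)/2 = 0.9 → q = 5.3×0.325×0.9 = 1.550 ft³/s
Panel 2-3: Δb = 9.3 ft, d̄ = (0.65+1.45)/2 = 1.05, v̄ = (1.80+2.69)/2 = 2.245 → q = 9.3×1.05×2.245 = 21.92 ft³/s
Panel 3-4: Δb = 10.3 ft, d̄ = (1.45+0.58)/2 = 1.015, v̄ = (2.69+1.53)/2 = 2.11 → q = 10.3×1.015×2.11 = 22.06 ft³/s
Panel 4-5: Δb = 2.2 ft, d̄ = (0.58+0.00)/2 = 0.29, v̄ = (1.53+0.00)/2 = 0.765 → q = 2.2×0.29×0.765 = 0.4881 ft³/s
Q = Σ q = 46.02 ft³/s

46.0 ft³/s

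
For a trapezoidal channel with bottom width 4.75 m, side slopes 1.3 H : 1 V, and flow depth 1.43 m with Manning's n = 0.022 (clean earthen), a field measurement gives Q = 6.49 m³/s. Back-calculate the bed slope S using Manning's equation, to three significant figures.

A = (b + z·y)·y = (4.75 + 1.3×1.43)×1.43 = 9.451 m²
P = b + 2y√(1+z²) = 4.75 + 2×1.43×√(1+1.3²) = 9.441 m
R = A/P = 9.451/9.441 = 1.001 m
S = (Q·n / (1·A·R^(2/3)))² = (6.49×0.022 / (1×9.451×1.001))² = 0.0002279

0.000228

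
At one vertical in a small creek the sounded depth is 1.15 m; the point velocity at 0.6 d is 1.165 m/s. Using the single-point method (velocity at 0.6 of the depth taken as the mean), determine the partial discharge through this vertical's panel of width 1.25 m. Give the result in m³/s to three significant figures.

1.67 m³/s

v̄ = v₀.₆ = 1.165 m/s
q = v̄ × d × w = 1.165 × 1.15 × 1.25 = 1.675 m³/s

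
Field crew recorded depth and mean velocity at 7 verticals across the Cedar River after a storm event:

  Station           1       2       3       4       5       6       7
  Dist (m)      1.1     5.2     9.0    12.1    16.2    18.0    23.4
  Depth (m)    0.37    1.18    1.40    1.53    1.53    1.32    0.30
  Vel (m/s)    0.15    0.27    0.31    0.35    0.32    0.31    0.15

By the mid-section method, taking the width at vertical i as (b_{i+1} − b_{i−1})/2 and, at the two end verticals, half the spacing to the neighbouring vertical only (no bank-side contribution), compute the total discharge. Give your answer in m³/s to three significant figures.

7.84 m³/s

w_1 = (5.2 − 1.1)/2 = 2.05 m; q_1 = 0.15 × 0.37 × 2.05 = 0.1138 m³/s
w_2 = (9.0 − 1.1)/2 = 3.95 m; q_2 = 0.27 × 1.18 × 3.95 = 1.258 m³/s
w_3 = (12.1 − 5.2)/2 = 3.45 m; q_3 = 0.31 × 1.40 × 3.45 = 1.497 m³/s
w_4 = (16.2 − 9.0)/2 = 3.6 m; q_4 = 0.35 × 1.53 × 3.6 = 1.928 m³/s
w_5 = (18.0 − 12.1)/2 = 2.95 m; q_5 = 0.32 × 1.53 × 2.95 = 1.444 m³/s
w_6 = (23.4 − 16.2)/2 = 3.6 m; q_6 = 0.31 × 1.32 × 3.6 = 1.473 m³/s
w_7 = (23.4 − 18.0)/2 = 2.7 m; q_7 = 0.15 × 0.30 × 2.7 = 0.1215 m³/s
Q = Σ qᵢ = 7.836 m³/s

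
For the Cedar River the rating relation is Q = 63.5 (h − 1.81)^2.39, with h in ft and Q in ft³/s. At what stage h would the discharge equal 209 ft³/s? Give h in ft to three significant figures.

h − h₀ = (Q/C)^(1/b) = (209/63.5)^(1/2.39) = 1.646 ft
h = 1.81 + 1.646 = 3.456 ft

3.46 ft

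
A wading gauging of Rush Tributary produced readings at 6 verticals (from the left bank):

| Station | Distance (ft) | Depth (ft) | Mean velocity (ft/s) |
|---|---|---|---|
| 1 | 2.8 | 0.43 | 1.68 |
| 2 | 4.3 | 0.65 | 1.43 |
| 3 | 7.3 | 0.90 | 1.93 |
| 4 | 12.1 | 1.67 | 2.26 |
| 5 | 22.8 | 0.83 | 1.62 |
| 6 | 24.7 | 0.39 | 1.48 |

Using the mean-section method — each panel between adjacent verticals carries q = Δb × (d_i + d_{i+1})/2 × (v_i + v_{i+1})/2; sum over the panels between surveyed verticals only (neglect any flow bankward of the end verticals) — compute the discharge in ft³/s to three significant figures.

45.8 ft³/s

Panel 1-2: Δb = 1.5 ft, d̄ = (0.43+0.65)/2 = 0.54, v̄ = (1.68+1.43)/2 = 1.555 → q = 1.5×0.54×1.555 = 1.260 ft³/s
Panel 2-3: Δb = 3 ft, d̄ = (0.65+0.90)/2 = 0.775, v̄ = (1.43+1.93)/2 = 1.68 → q = 3×0.775×1.68 = 3.906 ft³/s
Panel 3-4: Δb = 4.8 ft, d̄ = (0.90+1.67)/2 = 1.285, v̄ = (1.93+2.26)/2 = 2.095 → q = 4.8×1.285×2.095 = 12.92 ft³/s
Panel 4-5: Δb = 10.7 ft, d̄ = (1.67+0.83)/2 = 1.25, v̄ = (2.26+1.62)/2 = 1.94 → q = 10.7×1.25×1.94 = 25.95 ft³/s
Panel 5-6: Δb = 1.9 ft, d̄ = (0.83+0.39)/2 = 0.61, v̄ = (1.62+1.48)/2 = 1.55 → q = 1.9×0.61×1.55 = 1.796 ft³/s
Q = Σ q = 45.83 ft³/s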